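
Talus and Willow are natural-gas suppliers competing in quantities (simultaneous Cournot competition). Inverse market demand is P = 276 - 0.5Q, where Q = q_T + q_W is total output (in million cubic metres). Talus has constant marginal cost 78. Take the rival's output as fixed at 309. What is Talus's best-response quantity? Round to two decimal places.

43.50

With the rival's output fixed at 309, Talus's profit is π_T = (276 - (1/2)·309 - (1/2)q_T)q_T - (78q_T) = (243/2 - (1/2)q_T)q_T - (78q_T).
∂π_T/∂q_T = 87/2 - q_T = 0, so q_T = 87/2.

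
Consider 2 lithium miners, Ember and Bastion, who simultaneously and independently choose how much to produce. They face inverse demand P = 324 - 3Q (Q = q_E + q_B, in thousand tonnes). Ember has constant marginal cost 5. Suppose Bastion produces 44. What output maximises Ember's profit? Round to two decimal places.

31.17

With the rival's output fixed at 44, Ember's profit is π_E = (324 - 3·44 - 3q_E)q_E - (5q_E) = (192 - 3q_E)q_E - (5q_E).
∂π_E/∂q_E = 187 - 6q_E = 0, so q_E = 187/6.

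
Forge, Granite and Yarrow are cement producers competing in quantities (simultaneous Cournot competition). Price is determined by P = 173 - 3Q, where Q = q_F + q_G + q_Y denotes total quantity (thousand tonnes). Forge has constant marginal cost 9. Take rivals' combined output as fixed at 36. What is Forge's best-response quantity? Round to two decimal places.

With rivals' combined output fixed at 36, Forge's profit is π_F = (173 - 3·36 - 3q_F)q_F - (9q_F) = (65 - 3q_F)q_F - (9q_F).
∂π_F/∂q_F = 56 - 6q_F = 0, so q_F = 28/3.

9.33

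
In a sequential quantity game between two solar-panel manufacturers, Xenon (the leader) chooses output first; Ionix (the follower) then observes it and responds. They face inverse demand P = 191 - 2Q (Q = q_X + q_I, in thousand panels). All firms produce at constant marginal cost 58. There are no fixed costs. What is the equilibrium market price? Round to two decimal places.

91.25

Solve by backward induction. Given q_X, the follower Ionix maximises π_I = (191 - 2q_X - 2q_I)q_I - 58q_I.
Setting the follower's marginal profit to zero, 133 - 2q_X - 4q_I = 0, i.e. q_I = (133 - 2q_X)/4.
Xenon substitutes q_I(q_X) into its own profit: π_X = q_X(191 - 2q_X - (133 - 2q_X)/2) - 58q_X = (249/2 - q_X)q_X - 58q_X.
The leader's first-order condition 133/2 - 2q_X = 0 yields q_X = 133/4.
Then q_I = (133 - 2·(133/4))/4 = 133/8.
Total output Q = 399/8, so price P = 191 - 2·(399/8) = 365/4.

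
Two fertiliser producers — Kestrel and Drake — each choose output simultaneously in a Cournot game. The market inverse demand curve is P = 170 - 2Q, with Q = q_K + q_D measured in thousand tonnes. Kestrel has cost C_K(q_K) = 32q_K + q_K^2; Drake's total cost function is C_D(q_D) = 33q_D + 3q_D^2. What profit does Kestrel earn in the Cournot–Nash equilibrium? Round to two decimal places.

Kestrel's profit: π_K = (170 - 2Q)q_K - (32q_K + q_K²). Setting ∂π_K/∂q_K = 0: 138 - 6q_K - 2(q_D) = 0.
Drake's profit: π_D = (170 - 2Q)q_D - (33q_D + 3q_D²). Setting ∂π_D/∂q_D = 0: 137 - 10q_D - 2(q_K) = 0.
Rearranging gives the reaction functions q_K = (138 - 2q_D)/6 and q_D = (137 - 2q_K)/10.
Solving the pair: q_K = 79/4, q_D = 39/4.
Price P = 170 - 2·(59/2) = 111.
Kestrel's profit: 111·(79/4) - 32·(79/4) - (79/4)² = 1170.1875.

1170.19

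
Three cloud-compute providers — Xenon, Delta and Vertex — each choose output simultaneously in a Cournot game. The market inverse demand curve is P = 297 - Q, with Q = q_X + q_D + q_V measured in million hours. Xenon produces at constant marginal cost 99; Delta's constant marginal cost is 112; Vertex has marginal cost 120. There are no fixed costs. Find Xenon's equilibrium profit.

3364

Xenon's profit: π_X = (297 - Q)q_X - (99q_X). Setting ∂π_X/∂q_X = 0: 198 - 2q_X - (q_D + q_V) = 0.
Delta's first-order condition: 185 - 2q_D - (q_X + q_V) = 0.
Vertex's profit: π_V = (297 - Q)q_V - (120q_V). Setting ∂π_V/∂q_V = 0: 177 - 2q_V - (q_X + q_D) = 0.
Adding the 3 first-order conditions: 560 − 4Q = 0, so Q = 140.
Back-substituting: q_X = (198 − 140) = 58, q_D = (185 − 140) = 45, q_V = (177 − 140) = 37.
Price P = 297 - 140 = 157.
Xenon's profit: (157 - 99)·58 = 3364.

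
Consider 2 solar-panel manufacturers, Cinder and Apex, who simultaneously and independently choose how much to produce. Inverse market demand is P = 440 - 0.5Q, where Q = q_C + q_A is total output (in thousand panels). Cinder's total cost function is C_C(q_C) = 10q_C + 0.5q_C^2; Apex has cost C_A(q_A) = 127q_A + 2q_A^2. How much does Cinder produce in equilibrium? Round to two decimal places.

Cinder's profit: π_C = (440 - 0.5Q)q_C - (10q_C + (1/2)q_C²). Setting ∂π_C/∂q_C = 0: 430 - 2q_C - (1/2)(q_A) = 0.
Apex's first-order condition: 313 - 5q_A - (1/2)(q_C) = 0.
Best responses: q_C = (430 - (1/2)q_A)/2, q_A = (313 - (1/2)q_C)/5.
Substituting one into the other gives q_C = 204.4615 and q_A = 548/13.

204.46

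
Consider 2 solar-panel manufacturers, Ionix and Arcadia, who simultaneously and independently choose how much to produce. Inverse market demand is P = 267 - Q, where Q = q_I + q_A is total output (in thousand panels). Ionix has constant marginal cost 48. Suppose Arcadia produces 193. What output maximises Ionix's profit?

13

With the rival's output fixed at 193, Ionix's profit is π_I = (267 - 193 - q_I)q_I - (48q_I) = (74 - q_I)q_I - (48q_I).
∂π_I/∂q_I = 26 - 2q_I = 0, so q_I = 13.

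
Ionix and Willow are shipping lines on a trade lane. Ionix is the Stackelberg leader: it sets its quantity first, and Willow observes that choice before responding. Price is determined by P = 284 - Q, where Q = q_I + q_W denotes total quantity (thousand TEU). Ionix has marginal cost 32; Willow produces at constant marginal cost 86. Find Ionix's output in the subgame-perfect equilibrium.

153

Solve by backward induction. Given q_I, the follower Willow maximises π_W = (284 - q_I - q_W)q_W - 86q_W.
∂π_W/∂q_W = 198 - q_I - 2q_W = 0 gives the reaction function q_W = (198 - q_I)/2.
Ionix substitutes q_W(q_I) into its own profit: π_I = q_I(284 - q_I - (198 - q_I)/2) - 32q_I = (185 - (1/2)q_I)q_I - 32q_I.
The leader's first-order condition 153 - q_I = 0 yields q_I = 153.
Then q_W = (198 - 153)/2 = 45/2.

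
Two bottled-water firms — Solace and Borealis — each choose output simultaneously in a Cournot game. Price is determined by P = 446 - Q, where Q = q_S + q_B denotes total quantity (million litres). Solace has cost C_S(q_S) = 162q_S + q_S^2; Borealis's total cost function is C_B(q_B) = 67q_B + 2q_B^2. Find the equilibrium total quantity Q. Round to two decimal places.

111.17

Solace's profit: π_S = (446 - Q)q_S - (162q_S + q_S²). Setting ∂π_S/∂q_S = 0: 284 - 4q_S - (q_B) = 0.
Borealis's profit: π_B = (446 - Q)q_B - (67q_B + 2q_B²). Setting ∂π_B/∂q_B = 0: 379 - 6q_B - (q_S) = 0.
Rearranging gives the reaction functions q_S = (284 - q_B)/4 and q_B = (379 - q_S)/6.
Substituting one into the other gives q_S = 1325/23 and q_B = 1232/23.
Total output Q = 1325/23 + 1232/23 = 111.1739.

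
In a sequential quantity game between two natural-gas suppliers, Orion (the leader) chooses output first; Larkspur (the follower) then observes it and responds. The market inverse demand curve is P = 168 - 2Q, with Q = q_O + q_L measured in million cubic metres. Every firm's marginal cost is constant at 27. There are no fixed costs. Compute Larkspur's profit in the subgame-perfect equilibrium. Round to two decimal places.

621.28

Solve by backward induction. Given q_O, the follower Larkspur maximises π_L = (168 - 2q_O - 2q_L)q_L - 27q_L.
Follower FOC: 141 - 2q_O - 4q_L = 0, so q_L(q_O) = (141 - 2q_O)/4.
Orion substitutes q_L(q_O) into its own profit: π_O = q_O(168 - 2q_O - (141 - 2q_O)/2) - 27q_O = (195/2 - q_O)q_O - 27q_O.
Maximising: ∂π_O/∂q_O = 141/2 - 2q_O = 0, giving q_O = 141/4.
Then q_L = (141 - 2·(141/4))/4 = 141/8.
Price P = 168 - 2·(423/8) = 249/4.
Larkspur's profit: (249/4 - 27)·(141/8) = 621.2813.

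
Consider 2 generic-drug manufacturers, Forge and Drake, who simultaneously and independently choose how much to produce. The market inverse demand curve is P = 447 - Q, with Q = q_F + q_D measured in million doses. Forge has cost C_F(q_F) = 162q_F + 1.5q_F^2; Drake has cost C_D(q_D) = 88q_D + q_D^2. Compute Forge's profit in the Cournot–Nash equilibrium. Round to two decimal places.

Forge's profit: π_F = (447 - Q)q_F - (162q_F + (3/2)q_F²). Setting ∂π_F/∂q_F = 0: 285 - 5q_F - (q_D) = 0.
Drake's first-order condition: 359 - 4q_D - (q_F) = 0.
So q_F = (285 - q_D)/5 and q_D = (359 - q_F)/4.
Substituting one into the other gives q_F = 781/19 and q_D = 1510/19.
Price P = 447 - 120.5789 = 326.4211.
Forge's profit: 326.4211·(781/19) - 162·(781/19) - (3/2)(781/19)² = 4224.1066.

4224.11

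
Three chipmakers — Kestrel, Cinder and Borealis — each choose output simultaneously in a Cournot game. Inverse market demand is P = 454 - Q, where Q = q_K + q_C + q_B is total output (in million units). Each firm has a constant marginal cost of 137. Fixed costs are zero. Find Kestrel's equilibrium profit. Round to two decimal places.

Each firm earns π_i = (454 - Q)q_i - 137q_i.
Setting ∂π_i/∂q_i = 0 with rivals' quantities fixed: 317 - 2q_i - Σ_{j≠i} q_j = 0.
With identical firms every q_j equals q_i, so Σ_{j≠i} q_j = 2q_i and 317 = 4q_i, giving q_i = 317/4.
Price P = 454 - 951/4 = 865/4.
Kestrel's profit: (865/4 - 137)·(317/4) = 6280.5625.

6280.56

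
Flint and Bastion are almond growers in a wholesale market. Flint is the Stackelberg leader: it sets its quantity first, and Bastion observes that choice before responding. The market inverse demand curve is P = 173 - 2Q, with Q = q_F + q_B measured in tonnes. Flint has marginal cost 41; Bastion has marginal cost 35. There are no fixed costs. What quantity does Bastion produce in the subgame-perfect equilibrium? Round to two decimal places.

18.75

The follower Bastion best-responds to any q_F: π_B = (173 - 2Q)q_B - 35q_B.
∂π_B/∂q_B = 138 - 2q_F - 4q_B = 0 gives the reaction function q_B = (138 - 2q_F)/4.
The leader anticipates this reaction. Substituting into P = 173 - 2Q gives P = 104 - q_F, so π_F = (104 - q_F)q_F - 41q_F.
The leader's first-order condition 63 - 2q_F = 0 yields q_F = 63/2.
Then q_B = (138 - 2·(63/2))/4 = 75/4.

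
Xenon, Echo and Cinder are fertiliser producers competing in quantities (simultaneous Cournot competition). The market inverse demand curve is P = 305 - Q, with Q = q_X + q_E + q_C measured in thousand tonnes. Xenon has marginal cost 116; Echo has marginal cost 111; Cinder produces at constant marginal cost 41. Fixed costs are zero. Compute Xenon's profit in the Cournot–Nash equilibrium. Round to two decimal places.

Xenon's profit: π_X = (305 - Q)q_X - (116q_X). Setting ∂π_X/∂q_X = 0: 189 - 2q_X - (q_E + q_C) = 0.
Echo's first-order condition: 194 - 2q_E - (q_X + q_C) = 0.
Cinder's first-order condition: 264 - 2q_C - (q_X + q_E) = 0.
Summing all 3 equations gives 647 − 4Q = 0, hence Q = 647/4.
Back-substituting: q_X = (189 − 647/4) = 109/4, q_E = (194 − 647/4) = 129/4, q_C = (264 − 647/4) = 409/4.
Price P = 305 - 647/4 = 573/4.
Xenon's profit: (573/4 - 116)·(109/4) = 742.5625.

742.56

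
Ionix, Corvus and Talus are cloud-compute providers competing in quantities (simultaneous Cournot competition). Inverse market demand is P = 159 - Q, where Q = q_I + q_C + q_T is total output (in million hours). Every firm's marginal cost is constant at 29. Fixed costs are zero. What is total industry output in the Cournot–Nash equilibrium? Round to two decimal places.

A representative firm's profit is π_i = q_i(159 - Q) - 29q_i.
First-order condition (treating rivals' output as given): 130 - 2q_i - Σ_{j≠i} q_j = 0.
With identical firms every q_j equals q_i, so Σ_{j≠i} q_j = 2q_i and 130 = 4q_i, giving q_i = 65/2.
Total output Q = 65/2 + 65/2 + 65/2 = 195/2.

97.50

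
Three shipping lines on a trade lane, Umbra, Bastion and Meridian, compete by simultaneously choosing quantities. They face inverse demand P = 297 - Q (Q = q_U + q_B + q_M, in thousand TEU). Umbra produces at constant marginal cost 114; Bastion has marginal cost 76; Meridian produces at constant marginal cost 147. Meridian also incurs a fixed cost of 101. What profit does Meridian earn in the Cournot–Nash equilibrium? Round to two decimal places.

31.25

Umbra's profit: π_U = (297 - Q)q_U - (114q_U). Setting ∂π_U/∂q_U = 0: 183 - 2q_U - (q_B + q_M) = 0.
Bastion's first-order condition: 221 - 2q_B - (q_U + q_M) = 0.
Meridian's profit: π_M = (297 - Q)q_M - (147q_M). Setting ∂π_M/∂q_M = 0: 150 - 2q_M - (q_U + q_B) = 0.
Adding the 3 conditions: 554 − 2Q − 2Q = 0, i.e. Q = 277/2.
Back-substituting: q_U = (183 − 277/2) = 89/2, q_B = (221 − 277/2) = 165/2, q_M = (150 − 277/2) = 23/2.
Price P = 297 - 277/2 = 317/2.
Meridian's profit: (317/2 - 147)·(23/2) - 101 = 125/4.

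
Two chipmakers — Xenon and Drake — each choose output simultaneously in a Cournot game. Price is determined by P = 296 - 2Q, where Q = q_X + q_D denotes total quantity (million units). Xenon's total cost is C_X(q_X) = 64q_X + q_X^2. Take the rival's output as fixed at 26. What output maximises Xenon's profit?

With the rival's output fixed at 26, Xenon's profit is π_X = (296 - 2·26 - 2q_X)q_X - (64q_X + q_X²) = (244 - 2q_X)q_X - (64q_X + q_X²).
∂π_X/∂q_X = 180 - 6q_X = 0, so q_X = 30.

30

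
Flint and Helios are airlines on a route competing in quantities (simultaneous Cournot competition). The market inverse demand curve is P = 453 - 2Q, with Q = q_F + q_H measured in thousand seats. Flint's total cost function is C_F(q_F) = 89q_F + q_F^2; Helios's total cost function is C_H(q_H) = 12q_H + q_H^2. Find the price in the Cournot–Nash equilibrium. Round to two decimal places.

Flint's profit: π_F = (453 - 2Q)q_F - (89q_F + q_F²). Setting ∂π_F/∂q_F = 0: 364 - 6q_F - 2(q_H) = 0.
Helios's profit: π_H = (453 - 2Q)q_H - (12q_H + q_H²). Setting ∂π_H/∂q_H = 0: 441 - 6q_H - 2(q_F) = 0.
Rearranging gives the reaction functions q_F = (364 - 2q_H)/6 and q_H = (441 - 2q_F)/6.
Solving the pair: q_F = 651/16, q_H = 959/16.
Total output Q = 805/8, so price P = 453 - 2·(805/8) = 1007/4.

251.75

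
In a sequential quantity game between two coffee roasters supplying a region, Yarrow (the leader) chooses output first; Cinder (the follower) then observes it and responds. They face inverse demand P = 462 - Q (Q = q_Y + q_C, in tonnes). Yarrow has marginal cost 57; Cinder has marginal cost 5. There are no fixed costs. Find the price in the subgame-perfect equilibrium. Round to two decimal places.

Solve by backward induction. Given q_Y, the follower Cinder maximises π_C = (462 - q_Y - q_C)q_C - 5q_C.
∂π_C/∂q_C = 457 - q_Y - 2q_C = 0 gives the reaction function q_C = (457 - q_Y)/2.
The leader anticipates this reaction. Substituting into P = 462 - Q gives P = 467/2 - (1/2)q_Y, so π_Y = (467/2 - (1/2)q_Y)q_Y - 57q_Y.
Maximising: ∂π_Y/∂q_Y = 353/2 - q_Y = 0, giving q_Y = 353/2.
Then q_C = (457 - 353/2)/2 = 561/4.
Total output Q = 1267/4, so price P = 462 - 1267/4 = 581/4.

145.25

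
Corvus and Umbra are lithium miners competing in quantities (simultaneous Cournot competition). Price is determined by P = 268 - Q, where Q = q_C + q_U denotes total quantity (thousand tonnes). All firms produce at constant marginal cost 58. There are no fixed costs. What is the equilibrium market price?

128

A representative firm's profit is π_i = q_i(268 - Q) - 58q_i.
First-order condition (treating rivals' output as given): 210 - 2q_i - q_j = 0.
With identical firms every q_j equals q_i, so q_j = q_i and 210 = 3q_i, giving q_i = 70.
Total output Q = 140, so price P = 268 - 140 = 128.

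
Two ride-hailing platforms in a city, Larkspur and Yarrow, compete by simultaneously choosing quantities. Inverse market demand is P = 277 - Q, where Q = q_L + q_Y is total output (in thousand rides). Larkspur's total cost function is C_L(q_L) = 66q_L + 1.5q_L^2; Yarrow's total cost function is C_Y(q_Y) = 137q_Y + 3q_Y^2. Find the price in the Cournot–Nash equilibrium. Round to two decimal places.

Larkspur's profit: π_L = (277 - Q)q_L - (66q_L + (3/2)q_L²). Setting ∂π_L/∂q_L = 0: 211 - 5q_L - (q_Y) = 0.
Yarrow's first-order condition: 140 - 8q_Y - (q_L) = 0.
Rearranging gives the reaction functions q_L = (211 - q_Y)/5 and q_Y = (140 - q_L)/8.
Solving the pair: q_L = 516/13, q_Y = 163/13.
Total output Q = 679/13, so price P = 277 - 679/13 = 224.7692.

224.77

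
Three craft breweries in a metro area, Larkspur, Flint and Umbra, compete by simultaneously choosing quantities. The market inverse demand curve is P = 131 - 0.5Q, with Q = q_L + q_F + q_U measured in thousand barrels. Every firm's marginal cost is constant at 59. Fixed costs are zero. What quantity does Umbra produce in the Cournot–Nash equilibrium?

36

A representative firm's profit is π_i = q_i(131 - 0.5Q) - 59q_i.
Setting ∂π_i/∂q_i = 0 with rivals' quantities fixed: 72 - q_i - (1/2)·Σ_{j≠i} q_j = 0.
With identical firms every q_j equals q_i, so Σ_{j≠i} q_j = 2q_i and 72 = 2q_i, giving q_i = 36.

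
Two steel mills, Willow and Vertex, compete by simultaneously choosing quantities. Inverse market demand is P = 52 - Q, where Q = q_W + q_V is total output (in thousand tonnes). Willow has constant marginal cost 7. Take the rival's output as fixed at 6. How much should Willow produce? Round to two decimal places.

19.50

With the rival's output fixed at 6, Willow's profit is π_W = (52 - 6 - q_W)q_W - (7q_W) = (46 - q_W)q_W - (7q_W).
∂π_W/∂q_W = 39 - 2q_W = 0, so q_W = 39/2.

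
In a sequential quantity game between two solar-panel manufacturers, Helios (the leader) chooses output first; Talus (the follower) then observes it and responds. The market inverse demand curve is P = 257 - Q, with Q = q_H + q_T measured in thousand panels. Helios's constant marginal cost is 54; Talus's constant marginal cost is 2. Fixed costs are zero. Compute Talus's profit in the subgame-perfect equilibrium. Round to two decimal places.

Solve by backward induction. Given q_H, the follower Talus maximises π_T = (257 - q_H - q_T)q_T - 2q_T.
Setting the follower's marginal profit to zero, 255 - q_H - 2q_T = 0, i.e. q_T = (255 - q_H)/2.
The leader anticipates this reaction. Substituting into P = 257 - Q gives P = 259/2 - (1/2)q_H, so π_H = (259/2 - (1/2)q_H)q_H - 54q_H.
The leader's first-order condition 151/2 - q_H = 0 yields q_H = 151/2.
Then q_T = (255 - 151/2)/2 = 359/4.
Price P = 257 - 661/4 = 367/4.
Talus's profit: (367/4 - 2)·(359/4) = 8055.0625.

8055.06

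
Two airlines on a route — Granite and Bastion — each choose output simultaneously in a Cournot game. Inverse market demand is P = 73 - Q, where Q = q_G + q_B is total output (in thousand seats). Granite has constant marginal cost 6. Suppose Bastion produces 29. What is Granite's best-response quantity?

With the rival's output fixed at 29, Granite's profit is π_G = (73 - 29 - q_G)q_G - (6q_G) = (44 - q_G)q_G - (6q_G).
∂π_G/∂q_G = 38 - 2q_G = 0, so q_G = 19.

19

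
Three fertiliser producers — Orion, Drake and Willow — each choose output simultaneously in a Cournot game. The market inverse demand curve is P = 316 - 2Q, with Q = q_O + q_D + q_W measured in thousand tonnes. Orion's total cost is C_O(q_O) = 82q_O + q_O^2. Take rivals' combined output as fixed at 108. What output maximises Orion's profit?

With rivals' combined output fixed at 108, Orion's profit is π_O = (316 - 2·108 - 2q_O)q_O - (82q_O + q_O²) = (100 - 2q_O)q_O - (82q_O + q_O²).
∂π_O/∂q_O = 18 - 6q_O = 0, so q_O = 3.

3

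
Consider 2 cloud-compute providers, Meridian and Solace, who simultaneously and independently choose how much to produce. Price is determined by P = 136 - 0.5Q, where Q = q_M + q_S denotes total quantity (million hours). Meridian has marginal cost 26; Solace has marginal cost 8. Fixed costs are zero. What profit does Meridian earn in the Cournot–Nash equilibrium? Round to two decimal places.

Meridian's profit: π_M = (136 - 0.5Q)q_M - (26q_M). Setting ∂π_M/∂q_M = 0: 110 - q_M - (1/2)(q_S) = 0.
Solace's profit: π_S = (136 - 0.5Q)q_S - (8q_S). Setting ∂π_S/∂q_S = 0: 128 - q_S - (1/2)(q_M) = 0.
Rearranging gives the reaction functions q_M = (110 - (1/2)q_S) and q_S = (128 - (1/2)q_M).
Substituting one into the other gives q_M = 184/3 and q_S = 292/3.
Price P = 136 - (1/2)·(476/3) = 170/3.
Meridian's profit: (170/3 - 26)·(184/3) = 1880.8889.

1880.89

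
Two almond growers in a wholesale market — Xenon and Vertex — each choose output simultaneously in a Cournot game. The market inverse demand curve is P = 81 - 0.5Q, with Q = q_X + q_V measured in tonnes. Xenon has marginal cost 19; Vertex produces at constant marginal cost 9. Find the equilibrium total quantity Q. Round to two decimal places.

89.33

Xenon's profit: π_X = (81 - 0.5Q)q_X - (19q_X). Setting ∂π_X/∂q_X = 0: 62 - q_X - (1/2)(q_V) = 0.
Vertex's first-order condition: 72 - q_V - (1/2)(q_X) = 0.
So q_X = (62 - (1/2)q_V) and q_V = (72 - (1/2)q_X).
Solving the pair: q_X = 104/3, q_V = 164/3.
Total output Q = 104/3 + 164/3 = 268/3.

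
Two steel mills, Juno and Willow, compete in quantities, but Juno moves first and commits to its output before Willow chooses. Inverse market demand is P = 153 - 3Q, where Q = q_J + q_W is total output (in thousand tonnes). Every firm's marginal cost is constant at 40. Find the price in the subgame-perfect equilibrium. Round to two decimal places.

68.25

The follower Willow best-responds to any q_J: π_W = (153 - 3Q)q_W - 40q_W.
Follower FOC: 113 - 3q_J - 6q_W = 0, so q_W(q_J) = (113 - 3q_J)/6.
Juno substitutes q_W(q_J) into its own profit: π_J = q_J(153 - 3q_J - (113 - 3q_J)/2) - 40q_J = (193/2 - (3/2)q_J)q_J - 40q_J.
The leader's first-order condition 113/2 - 3q_J = 0 yields q_J = 113/6.
Then q_W = (113 - 3·(113/6))/6 = 113/12.
Total output Q = 113/4, so price P = 153 - 3·(113/4) = 273/4.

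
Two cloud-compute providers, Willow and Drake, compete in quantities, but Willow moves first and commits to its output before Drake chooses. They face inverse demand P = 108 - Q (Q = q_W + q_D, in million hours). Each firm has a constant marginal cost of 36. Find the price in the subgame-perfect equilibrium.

54

The follower Drake best-responds to any q_W: π_D = (108 - Q)q_D - 36q_D.
∂π_D/∂q_D = 72 - q_W - 2q_D = 0 gives the reaction function q_D = (72 - q_W)/2.
Willow substitutes q_D(q_W) into its own profit: π_W = q_W(108 - q_W - (72 - q_W)/2) - 36q_W = (72 - (1/2)q_W)q_W - 36q_W.
The leader's first-order condition 36 - q_W = 0 yields q_W = 36.
Then q_D = (72 - 36)/2 = 18.
Total output Q = 54, so price P = 108 - 54 = 54.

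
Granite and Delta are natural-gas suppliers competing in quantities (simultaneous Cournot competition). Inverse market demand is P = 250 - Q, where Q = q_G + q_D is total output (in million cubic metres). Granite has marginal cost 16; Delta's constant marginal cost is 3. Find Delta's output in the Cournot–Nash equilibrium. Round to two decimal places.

Granite's profit: π_G = (250 - Q)q_G - (16q_G). Setting ∂π_G/∂q_G = 0: 234 - 2q_G - (q_D) = 0.
Delta's profit: π_D = (250 - Q)q_D - (3q_D). Setting ∂π_D/∂q_D = 0: 247 - 2q_D - (q_G) = 0.
Rearranging gives the reaction functions q_G = (234 - q_D)/2 and q_D = (247 - q_G)/2.
Solving the pair: q_G = 221/3, q_D = 260/3.

86.67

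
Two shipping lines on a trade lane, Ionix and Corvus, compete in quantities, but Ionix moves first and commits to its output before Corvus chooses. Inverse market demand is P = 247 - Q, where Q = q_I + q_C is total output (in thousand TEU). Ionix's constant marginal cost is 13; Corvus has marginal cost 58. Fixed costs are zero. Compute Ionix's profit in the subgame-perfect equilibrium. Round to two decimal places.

9730.13

Solve by backward induction. Given q_I, the follower Corvus maximises π_C = (247 - q_I - q_C)q_C - 58q_C.
∂π_C/∂q_C = 189 - q_I - 2q_C = 0 gives the reaction function q_C = (189 - q_I)/2.
The leader anticipates this reaction. Substituting into P = 247 - Q gives P = 305/2 - (1/2)q_I, so π_I = (305/2 - (1/2)q_I)q_I - 13q_I.
The leader's first-order condition 279/2 - q_I = 0 yields q_I = 279/2.
Then q_C = (189 - 279/2)/2 = 99/4.
Price P = 247 - 657/4 = 331/4.
Ionix's profit: (331/4 - 13)·(279/2) = 9730.1250.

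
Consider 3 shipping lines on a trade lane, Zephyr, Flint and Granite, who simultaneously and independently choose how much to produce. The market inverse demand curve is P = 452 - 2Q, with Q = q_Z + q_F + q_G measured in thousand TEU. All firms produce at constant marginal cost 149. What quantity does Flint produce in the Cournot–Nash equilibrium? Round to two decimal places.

Each firm earns π_i = (452 - 2Q)q_i - 149q_i.
First-order condition (treating rivals' output as given): 303 - 4q_i - 2·Σ_{j≠i} q_j = 0.
With identical firms every q_j equals q_i, so Σ_{j≠i} q_j = 2q_i and 303 = 8q_i, giving q_i = 303/8.

37.88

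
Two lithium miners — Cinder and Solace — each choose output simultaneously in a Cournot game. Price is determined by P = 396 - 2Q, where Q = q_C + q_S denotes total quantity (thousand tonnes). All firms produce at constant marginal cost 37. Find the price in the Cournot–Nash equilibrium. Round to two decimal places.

Each firm earns π_i = (396 - 2Q)q_i - 37q_i.
Setting ∂π_i/∂q_i = 0 with rivals' quantities fixed: 359 - 4q_i - 2q_j = 0.
With identical firms every q_j equals q_i, so q_j = q_i and 359 = 6q_i, giving q_i = 359/6.
Total output Q = 359/3, so price P = 396 - 2·(359/3) = 470/3.

156.67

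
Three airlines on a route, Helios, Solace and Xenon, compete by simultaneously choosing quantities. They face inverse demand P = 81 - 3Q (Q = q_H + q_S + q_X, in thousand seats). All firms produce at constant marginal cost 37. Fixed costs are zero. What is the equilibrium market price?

Each firm earns π_i = (81 - 3Q)q_i - 37q_i.
Setting ∂π_i/∂q_i = 0 with rivals' quantities fixed: 44 - 6q_i - 3·Σ_{j≠i} q_j = 0.
With identical firms every q_j equals q_i, so Σ_{j≠i} q_j = 2q_i and 44 = 12q_i, giving q_i = 11/3.
Total output Q = 11, so price P = 81 - 3·11 = 48.

48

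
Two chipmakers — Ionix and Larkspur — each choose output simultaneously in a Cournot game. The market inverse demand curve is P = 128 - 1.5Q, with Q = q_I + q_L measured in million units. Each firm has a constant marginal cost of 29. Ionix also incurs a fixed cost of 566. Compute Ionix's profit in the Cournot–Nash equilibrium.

160

A representative firm's profit is π_i = q_i(128 - 1.5Q) - 29q_i.
First-order condition (treating rivals' output as given): 99 - 3q_i - (3/2)q_j = 0.
With identical firms every q_j equals q_i, so q_j = q_i and 99 = (9/2)q_i, giving q_i = 22.
Price P = 128 - (3/2)·44 = 62.
Ionix's profit: (62 - 29)·22 - 566 = 160.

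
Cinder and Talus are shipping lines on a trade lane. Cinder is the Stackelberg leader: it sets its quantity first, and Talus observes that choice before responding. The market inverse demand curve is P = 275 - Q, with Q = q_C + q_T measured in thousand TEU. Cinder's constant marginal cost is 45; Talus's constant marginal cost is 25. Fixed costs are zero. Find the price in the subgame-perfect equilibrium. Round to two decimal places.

The follower Talus best-responds to any q_C: π_T = (275 - Q)q_T - 25q_T.
Follower FOC: 250 - q_C - 2q_T = 0, so q_T(q_C) = (250 - q_C)/2.
The leader anticipates this reaction. Substituting into P = 275 - Q gives P = 150 - (1/2)q_C, so π_C = (150 - (1/2)q_C)q_C - 45q_C.
The leader's first-order condition 105 - q_C = 0 yields q_C = 105.
Then q_T = (250 - 105)/2 = 145/2.
Total output Q = 355/2, so price P = 275 - 355/2 = 195/2.

97.50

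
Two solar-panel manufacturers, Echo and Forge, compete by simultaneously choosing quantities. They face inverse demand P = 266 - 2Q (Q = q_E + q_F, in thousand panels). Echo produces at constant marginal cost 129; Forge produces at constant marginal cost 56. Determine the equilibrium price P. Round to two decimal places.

Echo's profit: π_E = (266 - 2Q)q_E - (129q_E). Setting ∂π_E/∂q_E = 0: 137 - 4q_E - 2(q_F) = 0.
Forge's profit: π_F = (266 - 2Q)q_F - (56q_F). Setting ∂π_F/∂q_F = 0: 210 - 4q_F - 2(q_E) = 0.
Best responses: q_E = (137 - 2q_F)/4, q_F = (210 - 2q_E)/4.
Solving the pair: q_E = 32/3, q_F = 283/6.
Total output Q = 347/6, so price P = 266 - 2·(347/6) = 451/3.

150.33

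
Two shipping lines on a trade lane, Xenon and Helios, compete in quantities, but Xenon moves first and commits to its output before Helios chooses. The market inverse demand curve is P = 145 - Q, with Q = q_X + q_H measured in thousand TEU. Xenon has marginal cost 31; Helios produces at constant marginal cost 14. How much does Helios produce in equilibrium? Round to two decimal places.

The follower Helios best-responds to any q_X: π_H = (145 - Q)q_H - 14q_H.
∂π_H/∂q_H = 131 - q_X - 2q_H = 0 gives the reaction function q_H = (131 - q_X)/2.
Xenon substitutes q_H(q_X) into its own profit: π_X = q_X(145 - q_X - (131 - q_X)/2) - 31q_X = (159/2 - (1/2)q_X)q_X - 31q_X.
Leader FOC: 97/2 - q_X = 0, so q_X = 97/2.
Then q_H = (131 - 97/2)/2 = 165/4.

41.25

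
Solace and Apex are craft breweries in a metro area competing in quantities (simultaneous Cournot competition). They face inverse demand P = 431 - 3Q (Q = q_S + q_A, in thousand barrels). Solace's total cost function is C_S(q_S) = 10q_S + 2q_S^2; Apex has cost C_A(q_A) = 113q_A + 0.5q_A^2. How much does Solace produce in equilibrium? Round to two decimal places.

32.67

Solace's profit: π_S = (431 - 3Q)q_S - (10q_S + 2q_S²). Setting ∂π_S/∂q_S = 0: 421 - 10q_S - 3(q_A) = 0.
Apex's profit: π_A = (431 - 3Q)q_A - (113q_A + (1/2)q_A²). Setting ∂π_A/∂q_A = 0: 318 - 7q_A - 3(q_S) = 0.
Best responses: q_S = (421 - 3q_A)/10, q_A = (318 - 3q_S)/7.
Substituting one into the other gives q_S = 1993/61 and q_A = 1917/61.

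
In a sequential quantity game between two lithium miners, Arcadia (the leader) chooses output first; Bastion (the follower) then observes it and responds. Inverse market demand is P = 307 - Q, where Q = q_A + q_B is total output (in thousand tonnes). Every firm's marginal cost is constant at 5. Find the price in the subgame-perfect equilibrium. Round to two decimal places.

The follower Bastion best-responds to any q_A: π_B = (307 - Q)q_B - 5q_B.
∂π_B/∂q_B = 302 - q_A - 2q_B = 0 gives the reaction function q_B = (302 - q_A)/2.
Arcadia substitutes q_B(q_A) into its own profit: π_A = q_A(307 - q_A - (302 - q_A)/2) - 5q_A = (156 - (1/2)q_A)q_A - 5q_A.
Leader FOC: 151 - q_A = 0, so q_A = 151.
Then q_B = (302 - 151)/2 = 151/2.
Total output Q = 453/2, so price P = 307 - 453/2 = 161/2.

80.50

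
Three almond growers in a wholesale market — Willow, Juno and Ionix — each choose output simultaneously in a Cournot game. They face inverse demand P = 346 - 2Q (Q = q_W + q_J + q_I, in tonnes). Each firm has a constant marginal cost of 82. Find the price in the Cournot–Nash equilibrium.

148

A representative firm's profit is π_i = q_i(346 - 2Q) - 82q_i.
Setting ∂π_i/∂q_i = 0 with rivals' quantities fixed: 264 - 4q_i - 2·Σ_{j≠i} q_j = 0.
By symmetry each firm produces the same amount; substituting Σ_{j≠i} q_j = 2q_i yields q_i = 264/8 = 33.
Total output Q = 99, so price P = 346 - 2·99 = 148.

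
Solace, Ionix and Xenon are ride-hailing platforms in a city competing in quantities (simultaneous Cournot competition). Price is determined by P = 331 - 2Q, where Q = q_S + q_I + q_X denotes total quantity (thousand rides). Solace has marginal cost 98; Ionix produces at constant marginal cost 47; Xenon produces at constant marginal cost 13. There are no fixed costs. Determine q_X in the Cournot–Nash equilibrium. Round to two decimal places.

Solace's profit: π_S = (331 - 2Q)q_S - (98q_S). Setting ∂π_S/∂q_S = 0: 233 - 4q_S - 2(q_I + q_X) = 0.
Ionix's first-order condition: 284 - 4q_I - 2(q_S + q_X) = 0.
Xenon's profit: π_X = (331 - 2Q)q_X - (13q_X). Setting ∂π_X/∂q_X = 0: 318 - 4q_X - 2(q_S + q_I) = 0.
Adding the 3 first-order conditions: 835 − 8Q = 0, so Q = 835/8.
Back-substituting: q_S = (233 − 835/4)/2 = 97/8, q_I = (284 − 835/4)/2 = 301/8, q_X = (318 − 835/4)/2 = 437/8.

54.63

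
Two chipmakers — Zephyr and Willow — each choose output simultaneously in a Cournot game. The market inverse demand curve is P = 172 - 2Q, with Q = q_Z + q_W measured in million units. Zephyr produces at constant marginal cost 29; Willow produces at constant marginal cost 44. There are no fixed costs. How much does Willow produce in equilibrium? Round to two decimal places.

Zephyr's profit: π_Z = (172 - 2Q)q_Z - (29q_Z). Setting ∂π_Z/∂q_Z = 0: 143 - 4q_Z - 2(q_W) = 0.
Willow's profit: π_W = (172 - 2Q)q_W - (44q_W). Setting ∂π_W/∂q_W = 0: 128 - 4q_W - 2(q_Z) = 0.
So q_Z = (143 - 2q_W)/4 and q_W = (128 - 2q_Z)/4.
Solving the pair: q_Z = 79/3, q_W = 113/6.

18.83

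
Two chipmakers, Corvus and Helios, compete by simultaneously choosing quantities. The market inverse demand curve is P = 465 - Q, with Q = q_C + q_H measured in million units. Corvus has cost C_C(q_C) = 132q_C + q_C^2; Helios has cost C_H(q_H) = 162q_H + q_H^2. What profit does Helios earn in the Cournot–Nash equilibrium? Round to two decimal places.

6867.92

Corvus's profit: π_C = (465 - Q)q_C - (132q_C + q_C²). Setting ∂π_C/∂q_C = 0: 333 - 4q_C - (q_H) = 0.
Helios's first-order condition: 303 - 4q_H - (q_C) = 0.
Best responses: q_C = (333 - q_H)/4, q_H = (303 - q_C)/4.
Substituting one into the other gives q_C = 343/5 and q_H = 293/5.
Price P = 465 - 636/5 = 1689/5.
Helios's profit: (1689/5)·(293/5) - 162·(293/5) - (293/5)² = 6867.9200.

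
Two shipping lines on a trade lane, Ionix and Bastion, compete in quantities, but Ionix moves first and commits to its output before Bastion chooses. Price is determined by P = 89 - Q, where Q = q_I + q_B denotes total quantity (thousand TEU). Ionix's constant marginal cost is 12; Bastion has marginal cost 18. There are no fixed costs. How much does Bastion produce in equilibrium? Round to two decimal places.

14.75

Solve by backward induction. Given q_I, the follower Bastion maximises π_B = (89 - q_I - q_B)q_B - 18q_B.
Setting the follower's marginal profit to zero, 71 - q_I - 2q_B = 0, i.e. q_B = (71 - q_I)/2.
Ionix substitutes q_B(q_I) into its own profit: π_I = q_I(89 - q_I - (71 - q_I)/2) - 12q_I = (107/2 - (1/2)q_I)q_I - 12q_I.
The leader's first-order condition 83/2 - q_I = 0 yields q_I = 83/2.
Then q_B = (71 - 83/2)/2 = 59/4.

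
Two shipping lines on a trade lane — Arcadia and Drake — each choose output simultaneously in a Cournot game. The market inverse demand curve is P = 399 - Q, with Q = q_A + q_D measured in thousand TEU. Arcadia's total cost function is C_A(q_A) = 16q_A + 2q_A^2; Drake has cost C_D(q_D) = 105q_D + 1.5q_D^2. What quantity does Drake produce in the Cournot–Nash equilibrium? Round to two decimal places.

Arcadia's profit: π_A = (399 - Q)q_A - (16q_A + 2q_A²). Setting ∂π_A/∂q_A = 0: 383 - 6q_A - (q_D) = 0.
Drake's first-order condition: 294 - 5q_D - (q_A) = 0.
So q_A = (383 - q_D)/6 and q_D = (294 - q_A)/5.
Solving the pair: q_A = 1621/29, q_D = 1381/29.

47.62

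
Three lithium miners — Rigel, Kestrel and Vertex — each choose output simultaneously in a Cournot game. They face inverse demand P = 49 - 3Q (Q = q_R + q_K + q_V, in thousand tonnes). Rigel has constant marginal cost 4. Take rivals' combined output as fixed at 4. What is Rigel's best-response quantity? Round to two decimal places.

5.50

With rivals' combined output fixed at 4, Rigel's profit is π_R = (49 - 3·4 - 3q_R)q_R - (4q_R) = (37 - 3q_R)q_R - (4q_R).
∂π_R/∂q_R = 33 - 6q_R = 0, so q_R = 11/2.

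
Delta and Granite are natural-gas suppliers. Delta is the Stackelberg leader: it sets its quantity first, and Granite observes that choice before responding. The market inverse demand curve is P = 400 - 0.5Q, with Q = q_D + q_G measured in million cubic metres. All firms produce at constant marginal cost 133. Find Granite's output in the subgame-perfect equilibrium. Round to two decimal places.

133.50

The follower Granite best-responds to any q_D: π_G = (400 - 0.5Q)q_G - 133q_G.
Setting the follower's marginal profit to zero, 267 - (1/2)q_D - q_G = 0, i.e. q_G = (267 - (1/2)q_D).
Delta substitutes q_G(q_D) into its own profit: π_D = q_D(400 - (1/2)q_D - (267 - (1/2)q_D)/2) - 133q_D = (533/2 - (1/4)q_D)q_D - 133q_D.
The leader's first-order condition 267/2 - (1/2)q_D = 0 yields q_D = 267.
Then q_G = (267 - (1/2)·267) = 267/2.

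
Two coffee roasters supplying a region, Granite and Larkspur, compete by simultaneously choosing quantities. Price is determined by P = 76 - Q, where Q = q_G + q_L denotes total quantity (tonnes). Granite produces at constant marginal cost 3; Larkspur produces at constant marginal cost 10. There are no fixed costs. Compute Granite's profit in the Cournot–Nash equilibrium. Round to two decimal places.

711.11

Granite's profit: π_G = (76 - Q)q_G - (3q_G). Setting ∂π_G/∂q_G = 0: 73 - 2q_G - (q_L) = 0.
Larkspur's profit: π_L = (76 - Q)q_L - (10q_L). Setting ∂π_L/∂q_L = 0: 66 - 2q_L - (q_G) = 0.
Rearranging gives the reaction functions q_G = (73 - q_L)/2 and q_L = (66 - q_G)/2.
Substituting one into the other gives q_G = 80/3 and q_L = 59/3.
Price P = 76 - 139/3 = 89/3.
Granite's profit: (89/3 - 3)·(80/3) = 711.1111.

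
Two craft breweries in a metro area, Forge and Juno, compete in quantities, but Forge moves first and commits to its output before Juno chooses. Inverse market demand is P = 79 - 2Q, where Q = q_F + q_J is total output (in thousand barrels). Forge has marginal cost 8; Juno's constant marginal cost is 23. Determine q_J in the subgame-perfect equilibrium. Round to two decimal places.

Solve by backward induction. Given q_F, the follower Juno maximises π_J = (79 - 2q_F - 2q_J)q_J - 23q_J.
Follower FOC: 56 - 2q_F - 4q_J = 0, so q_J(q_F) = (56 - 2q_F)/4.
Forge substitutes q_J(q_F) into its own profit: π_F = q_F(79 - 2q_F - (56 - 2q_F)/2) - 8q_F = (51 - q_F)q_F - 8q_F.
The leader's first-order condition 43 - 2q_F = 0 yields q_F = 43/2.
Then q_J = (56 - 2·(43/2))/4 = 13/4.

3.25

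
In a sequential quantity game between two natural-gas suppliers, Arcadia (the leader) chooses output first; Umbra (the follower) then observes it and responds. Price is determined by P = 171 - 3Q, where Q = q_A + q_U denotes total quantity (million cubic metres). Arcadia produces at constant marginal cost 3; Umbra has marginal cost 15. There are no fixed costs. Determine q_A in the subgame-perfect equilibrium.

The follower Umbra best-responds to any q_A: π_U = (171 - 3Q)q_U - 15q_U.
∂π_U/∂q_U = 156 - 3q_A - 6q_U = 0 gives the reaction function q_U = (156 - 3q_A)/6.
The leader anticipates this reaction. Substituting into P = 171 - 3Q gives P = 93 - (3/2)q_A, so π_A = (93 - (3/2)q_A)q_A - 3q_A.
The leader's first-order condition 90 - 3q_A = 0 yields q_A = 30.
Then q_U = (156 - 3·30)/6 = 11.

30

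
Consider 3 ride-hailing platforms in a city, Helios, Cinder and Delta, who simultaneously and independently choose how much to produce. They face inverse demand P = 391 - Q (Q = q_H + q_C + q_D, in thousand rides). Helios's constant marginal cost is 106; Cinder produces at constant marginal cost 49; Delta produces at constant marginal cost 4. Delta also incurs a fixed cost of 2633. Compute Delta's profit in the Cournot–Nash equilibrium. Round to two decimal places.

15189.25

Helios's profit: π_H = (391 - Q)q_H - (106q_H). Setting ∂π_H/∂q_H = 0: 285 - 2q_H - (q_C + q_D) = 0.
Cinder's profit: π_C = (391 - Q)q_C - (49q_C). Setting ∂π_C/∂q_C = 0: 342 - 2q_C - (q_H + q_D) = 0.
Delta's first-order condition: 387 - 2q_D - (q_H + q_C) = 0.
Summing all 3 equations gives 1014 − 4Q = 0, hence Q = 507/2.
Back-substituting: q_H = (285 − 507/2) = 63/2, q_C = (342 − 507/2) = 177/2, q_D = (387 − 507/2) = 267/2.
Price P = 391 - 507/2 = 275/2.
Delta's profit: (275/2 - 4)·(267/2) - 2633 = 15189.2500.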